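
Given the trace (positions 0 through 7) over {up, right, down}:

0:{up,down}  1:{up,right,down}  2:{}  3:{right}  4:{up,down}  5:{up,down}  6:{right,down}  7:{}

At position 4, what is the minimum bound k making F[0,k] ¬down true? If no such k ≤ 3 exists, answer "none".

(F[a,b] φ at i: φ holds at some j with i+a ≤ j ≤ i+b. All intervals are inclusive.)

3

Scan j = 4,5,… for ¬down:
  j=4: fails
  j=5: fails
  j=6: fails
  j=7: holds
First hit at j=7, so smallest k = 7-4 = 3.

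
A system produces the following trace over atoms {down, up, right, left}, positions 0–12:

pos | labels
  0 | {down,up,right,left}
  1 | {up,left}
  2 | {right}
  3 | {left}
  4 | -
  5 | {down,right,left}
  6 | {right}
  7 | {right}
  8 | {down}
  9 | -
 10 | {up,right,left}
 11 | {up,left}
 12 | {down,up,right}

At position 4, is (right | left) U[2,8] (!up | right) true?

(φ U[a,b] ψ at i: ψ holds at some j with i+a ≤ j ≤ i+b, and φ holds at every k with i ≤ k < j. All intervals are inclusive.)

No

Need some j in [6,12] with (!up | right), and (right | left) at every k in [4,j-1].
  j=6: (!up | right) holds, but (right | left) fails at k=4 → not this j.
  j=7: (!up | right) holds, but (right | left) fails at k=4 → not this j.
  j=8: (!up | right) holds, but (right | left) fails at k=4 → not this j.
  j=9: (!up | right) holds, but (right | left) fails at k=4 → not this j.
  j=10: (!up | right) holds, but (right | left) fails at k=4 → not this j.
  j=11: (!up | right) false.
  j=12: (!up | right) holds, but (right | left) fails at k=4 → not this j.
No j in the window works → until fails.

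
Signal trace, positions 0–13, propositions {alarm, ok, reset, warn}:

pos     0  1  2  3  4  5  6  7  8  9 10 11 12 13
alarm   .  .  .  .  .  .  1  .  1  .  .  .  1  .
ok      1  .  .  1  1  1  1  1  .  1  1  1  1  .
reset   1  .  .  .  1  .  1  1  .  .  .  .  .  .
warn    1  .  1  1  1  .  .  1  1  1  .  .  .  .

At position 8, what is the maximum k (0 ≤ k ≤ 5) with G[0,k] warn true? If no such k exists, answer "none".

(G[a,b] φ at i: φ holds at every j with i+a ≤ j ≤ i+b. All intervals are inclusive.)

warn must hold from j=8 onward; find where it first fails.
  j=8: holds
  j=9: holds
  j=10: fails
Holds on [8,9], so largest k = 1.

1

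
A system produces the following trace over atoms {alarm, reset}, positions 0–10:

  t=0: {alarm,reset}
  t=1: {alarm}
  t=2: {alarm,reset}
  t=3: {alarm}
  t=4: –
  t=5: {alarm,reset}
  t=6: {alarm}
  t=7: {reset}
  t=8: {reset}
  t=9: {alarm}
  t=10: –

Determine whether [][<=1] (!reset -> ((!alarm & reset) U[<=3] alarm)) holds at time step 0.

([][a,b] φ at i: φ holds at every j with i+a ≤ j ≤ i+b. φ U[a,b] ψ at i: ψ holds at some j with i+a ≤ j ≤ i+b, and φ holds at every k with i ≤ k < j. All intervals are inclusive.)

Check (!reset -> ((!alarm & reset) U[<=3] alarm)) at every j in [0,1]:
  j=0: antecedent false → ✓
  j=1: antecedent true; consequent holds → ✓
All positions satisfy it → formula holds.

Holds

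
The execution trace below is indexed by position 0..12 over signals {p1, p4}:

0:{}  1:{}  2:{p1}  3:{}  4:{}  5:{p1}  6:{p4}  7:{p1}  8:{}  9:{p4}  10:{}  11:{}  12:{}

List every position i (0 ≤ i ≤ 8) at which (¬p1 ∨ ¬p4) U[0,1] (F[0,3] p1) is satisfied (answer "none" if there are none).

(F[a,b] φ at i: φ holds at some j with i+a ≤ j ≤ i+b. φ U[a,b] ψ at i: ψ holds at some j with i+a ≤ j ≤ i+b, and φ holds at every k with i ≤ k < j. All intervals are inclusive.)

0, 1, 2, 3, 4, 5, 6, 7

Evaluate at each i in [0,8]:
  i=0: ✓ (rhs at j=0)
  i=1: ✓ (rhs at j=1)
  i=2: ✓ (rhs at j=2)
  i=3: ✓ (rhs at j=3)
  i=4: ✓ (rhs at j=4)
  i=5: ✓ (rhs at j=5)
  i=6: ✓ (rhs at j=6)
  i=7: ✓ (rhs at j=7)
  i=8: ✗ (no rhs in [8,9])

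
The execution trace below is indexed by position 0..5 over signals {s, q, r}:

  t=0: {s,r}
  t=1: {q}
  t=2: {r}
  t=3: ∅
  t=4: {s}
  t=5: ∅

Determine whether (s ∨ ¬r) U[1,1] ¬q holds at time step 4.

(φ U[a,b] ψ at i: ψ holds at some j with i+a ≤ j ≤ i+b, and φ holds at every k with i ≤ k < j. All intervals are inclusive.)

Need some j in [5,5] with ¬q, and (s ∨ ¬r) at every k in [4,j-1].
  j=5: ¬q holds; (s ∨ ¬r) holds at every k in [4,4] → satisfied.

True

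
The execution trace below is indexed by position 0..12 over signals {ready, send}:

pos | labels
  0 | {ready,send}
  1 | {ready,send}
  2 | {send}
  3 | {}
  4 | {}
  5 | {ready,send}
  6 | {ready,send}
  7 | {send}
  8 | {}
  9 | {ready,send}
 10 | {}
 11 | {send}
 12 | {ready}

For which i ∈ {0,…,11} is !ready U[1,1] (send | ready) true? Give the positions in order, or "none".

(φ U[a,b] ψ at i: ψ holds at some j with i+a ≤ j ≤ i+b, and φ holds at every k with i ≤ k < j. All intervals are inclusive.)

4, 8, 10, 11

Evaluate at each i in [0,11]:
  i=0: ✗ (lhs fails at k=0 before rhs at j=1)
  i=1: ✗ (lhs fails at k=1 before rhs at j=2)
  i=2: ✗ (no rhs in [3,3])
  i=3: ✗ (no rhs in [4,4])
  i=4: ✓ (rhs at j=5; lhs holds on [4,4])
  i=5: ✗ (lhs fails at k=5 before rhs at j=6)
  i=6: ✗ (lhs fails at k=6 before rhs at j=7)
  i=7: ✗ (no rhs in [8,8])
  i=8: ✓ (rhs at j=9; lhs holds on [8,8])
  i=9: ✗ (no rhs in [10,10])
  i=10: ✓ (rhs at j=11; lhs holds on [10,10])
  i=11: ✓ (rhs at j=12; lhs holds on [11,11])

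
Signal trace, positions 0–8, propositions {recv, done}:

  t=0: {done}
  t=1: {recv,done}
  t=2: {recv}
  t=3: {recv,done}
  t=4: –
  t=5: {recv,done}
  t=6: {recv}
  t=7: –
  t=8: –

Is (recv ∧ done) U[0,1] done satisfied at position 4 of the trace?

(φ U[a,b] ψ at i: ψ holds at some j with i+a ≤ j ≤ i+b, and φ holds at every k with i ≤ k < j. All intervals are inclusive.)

No

Need some j in [4,5] with done, and (recv ∧ done) at every k in [4,j-1].
  j=4: done false.
  j=5: done holds, but (recv ∧ done) fails at k=4 → not this j.
No j in the window works → until fails.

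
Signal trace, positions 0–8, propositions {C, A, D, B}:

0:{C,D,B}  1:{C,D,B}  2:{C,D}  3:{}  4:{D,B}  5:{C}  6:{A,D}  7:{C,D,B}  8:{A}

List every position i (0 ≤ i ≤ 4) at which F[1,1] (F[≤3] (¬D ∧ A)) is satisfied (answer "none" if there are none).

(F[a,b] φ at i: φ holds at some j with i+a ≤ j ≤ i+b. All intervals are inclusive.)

Evaluate at each i in [0,4]:
  i=0: ✗ (none in [1,1])
  i=1: ✗ (none in [2,2])
  i=2: ✗ (none in [3,3])
  i=3: ✗ (none in [4,4])
  i=4: ✓ (witness j=5)

4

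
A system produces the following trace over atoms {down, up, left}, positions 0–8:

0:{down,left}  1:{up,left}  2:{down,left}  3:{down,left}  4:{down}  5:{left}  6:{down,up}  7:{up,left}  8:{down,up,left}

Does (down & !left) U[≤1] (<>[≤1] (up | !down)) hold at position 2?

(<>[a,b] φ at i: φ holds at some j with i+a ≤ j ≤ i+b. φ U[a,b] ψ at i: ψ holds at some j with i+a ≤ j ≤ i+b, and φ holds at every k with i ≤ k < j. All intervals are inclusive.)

Need some j in [2,3] with <>[≤1] (up | !down), and (down & !left) at every k in [2,j-1].
  j=2: <>[≤1] (up | !down) — fails (none in [2,3]).
  j=3: <>[≤1] (up | !down) — fails (none in [3,4]).
No j in the window works → until fails.

False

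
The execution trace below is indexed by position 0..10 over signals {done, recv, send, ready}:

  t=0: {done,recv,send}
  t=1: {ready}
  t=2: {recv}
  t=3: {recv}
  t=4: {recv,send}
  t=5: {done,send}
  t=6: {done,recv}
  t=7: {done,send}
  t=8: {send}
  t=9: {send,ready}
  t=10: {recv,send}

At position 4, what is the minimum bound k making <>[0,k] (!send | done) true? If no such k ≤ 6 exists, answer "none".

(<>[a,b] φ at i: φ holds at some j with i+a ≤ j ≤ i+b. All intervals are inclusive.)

Scan j = 4,5,… for (!send | done):
  j=4: fails
  j=5: holds
First hit at j=5, so smallest k = 5-4 = 1.

1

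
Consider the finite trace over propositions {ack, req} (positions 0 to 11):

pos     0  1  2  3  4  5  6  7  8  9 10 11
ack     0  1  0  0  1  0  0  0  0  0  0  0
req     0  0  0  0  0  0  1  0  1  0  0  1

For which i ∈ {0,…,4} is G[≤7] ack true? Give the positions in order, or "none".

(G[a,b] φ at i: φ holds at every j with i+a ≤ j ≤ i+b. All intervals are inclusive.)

none

Evaluate at each i in [0,4]:
  i=0: ✗ (fails at j=0)
  i=1: ✗ (fails at j=2)
  i=2: ✗ (fails at j=2)
  i=3: ✗ (fails at j=3)
  i=4: ✗ (fails at j=5)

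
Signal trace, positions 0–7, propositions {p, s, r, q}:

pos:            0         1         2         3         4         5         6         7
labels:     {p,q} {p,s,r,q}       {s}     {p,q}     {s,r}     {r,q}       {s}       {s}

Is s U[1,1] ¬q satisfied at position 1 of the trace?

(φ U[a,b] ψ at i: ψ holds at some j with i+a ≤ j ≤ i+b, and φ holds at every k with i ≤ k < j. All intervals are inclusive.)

Yes

Need some j in [2,2] with ¬q, and s at every k in [1,j-1].
  j=2: ¬q holds; s holds at every k in [1,1] → satisfied.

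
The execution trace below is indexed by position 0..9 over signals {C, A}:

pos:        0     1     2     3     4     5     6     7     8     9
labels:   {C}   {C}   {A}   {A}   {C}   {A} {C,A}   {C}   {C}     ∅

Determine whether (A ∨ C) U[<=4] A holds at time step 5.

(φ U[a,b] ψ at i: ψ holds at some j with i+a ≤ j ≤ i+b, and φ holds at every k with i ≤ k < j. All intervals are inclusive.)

Need some j in [5,9] with A, and (A ∨ C) at every k in [5,j-1].
  j=5: A holds; no prefix to check → satisfied.

Yes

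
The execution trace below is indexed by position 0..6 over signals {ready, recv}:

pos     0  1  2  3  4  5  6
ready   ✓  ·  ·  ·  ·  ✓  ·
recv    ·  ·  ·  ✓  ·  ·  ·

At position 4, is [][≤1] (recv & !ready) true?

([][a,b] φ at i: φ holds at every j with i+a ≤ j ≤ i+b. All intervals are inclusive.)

Does not hold

Check (recv & !ready) at every j in [4,5]:
  j=4: false
  j=5: false
Fails at j=4 → formula fails.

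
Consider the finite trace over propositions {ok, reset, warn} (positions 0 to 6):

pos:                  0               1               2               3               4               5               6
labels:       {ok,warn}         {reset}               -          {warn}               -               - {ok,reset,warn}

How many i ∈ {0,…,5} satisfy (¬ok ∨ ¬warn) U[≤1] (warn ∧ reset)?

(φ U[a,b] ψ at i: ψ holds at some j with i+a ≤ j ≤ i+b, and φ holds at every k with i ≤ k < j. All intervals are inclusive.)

1

Evaluate at each i in [0,5]:
  i=0: ✗ (no rhs in [0,1])
  i=1: ✗ (no rhs in [1,2])
  i=2: ✗ (no rhs in [2,3])
  i=3: ✗ (no rhs in [3,4])
  i=4: ✗ (no rhs in [4,5])
  i=5: ✓ (rhs at j=6; lhs holds on [5,5])
Positions where it holds: {5} → 1.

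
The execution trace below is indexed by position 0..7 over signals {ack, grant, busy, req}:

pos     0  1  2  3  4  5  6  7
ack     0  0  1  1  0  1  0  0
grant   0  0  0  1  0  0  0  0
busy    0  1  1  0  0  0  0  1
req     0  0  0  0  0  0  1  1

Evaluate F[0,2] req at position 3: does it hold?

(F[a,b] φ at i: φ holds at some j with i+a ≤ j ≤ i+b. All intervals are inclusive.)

Check req at each j in [3,5]:
  j=3: false
  j=4: false
  j=5: false
No position in the window satisfies it → formula fails.

No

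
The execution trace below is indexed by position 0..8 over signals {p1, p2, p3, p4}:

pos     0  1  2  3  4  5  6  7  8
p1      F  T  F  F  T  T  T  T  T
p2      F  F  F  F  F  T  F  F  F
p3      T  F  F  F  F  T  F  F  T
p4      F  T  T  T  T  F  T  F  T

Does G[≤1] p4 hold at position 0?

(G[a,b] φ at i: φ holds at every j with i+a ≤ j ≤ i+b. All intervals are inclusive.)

Check p4 at every j in [0,1]:
  j=0: false
  j=1: true
Fails at j=0 → formula fails.

No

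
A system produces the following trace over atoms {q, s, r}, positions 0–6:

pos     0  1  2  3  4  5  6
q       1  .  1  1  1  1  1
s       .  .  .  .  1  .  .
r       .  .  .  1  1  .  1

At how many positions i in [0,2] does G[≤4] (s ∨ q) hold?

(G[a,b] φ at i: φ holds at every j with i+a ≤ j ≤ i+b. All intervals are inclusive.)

1

Evaluate at each i in [0,2]:
  i=0: ✗ (fails at j=1)
  i=1: ✗ (fails at j=1)
  i=2: ✓ (all of [2,6])
Positions where it holds: {2} → 1.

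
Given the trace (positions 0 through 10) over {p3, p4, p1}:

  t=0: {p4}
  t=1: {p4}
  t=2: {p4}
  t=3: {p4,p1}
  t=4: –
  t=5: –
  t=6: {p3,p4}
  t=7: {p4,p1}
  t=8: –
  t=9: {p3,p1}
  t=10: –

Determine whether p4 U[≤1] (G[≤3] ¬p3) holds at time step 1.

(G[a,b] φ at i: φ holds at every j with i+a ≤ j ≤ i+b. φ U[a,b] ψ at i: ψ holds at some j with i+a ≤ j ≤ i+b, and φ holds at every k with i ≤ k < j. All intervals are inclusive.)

True

Need some j in [1,2] with G[≤3] ¬p3, and p4 at every k in [1,j-1].
  j=1: G[≤3] ¬p3 holds; no prefix to check → satisfied.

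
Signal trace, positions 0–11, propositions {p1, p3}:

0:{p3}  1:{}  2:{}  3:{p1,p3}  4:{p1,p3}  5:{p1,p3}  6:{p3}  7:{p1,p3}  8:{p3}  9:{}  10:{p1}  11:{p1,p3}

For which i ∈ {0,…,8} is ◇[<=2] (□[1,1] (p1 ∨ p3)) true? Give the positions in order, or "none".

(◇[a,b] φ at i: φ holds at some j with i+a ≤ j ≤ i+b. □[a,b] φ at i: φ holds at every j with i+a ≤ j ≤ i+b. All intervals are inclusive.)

Evaluate at each i in [0,8]:
  i=0: ✓ (witness j=2)
  i=1: ✓ (witness j=2)
  i=2: ✓ (witness j=2)
  i=3: ✓ (witness j=3)
  i=4: ✓ (witness j=4)
  i=5: ✓ (witness j=5)
  i=6: ✓ (witness j=6)
  i=7: ✓ (witness j=7)
  i=8: ✓ (witness j=9)

0, 1, 2, 3, 4, 5, 6, 7, 8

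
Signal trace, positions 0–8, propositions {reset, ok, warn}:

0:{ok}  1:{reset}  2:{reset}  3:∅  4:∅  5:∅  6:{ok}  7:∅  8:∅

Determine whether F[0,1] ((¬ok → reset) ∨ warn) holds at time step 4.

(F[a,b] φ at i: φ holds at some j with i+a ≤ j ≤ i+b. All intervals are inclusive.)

Check ((¬ok → reset) ∨ warn) at each j in [4,5]:
  j=4: false
  j=5: false
No position in the window satisfies it → formula fails.

False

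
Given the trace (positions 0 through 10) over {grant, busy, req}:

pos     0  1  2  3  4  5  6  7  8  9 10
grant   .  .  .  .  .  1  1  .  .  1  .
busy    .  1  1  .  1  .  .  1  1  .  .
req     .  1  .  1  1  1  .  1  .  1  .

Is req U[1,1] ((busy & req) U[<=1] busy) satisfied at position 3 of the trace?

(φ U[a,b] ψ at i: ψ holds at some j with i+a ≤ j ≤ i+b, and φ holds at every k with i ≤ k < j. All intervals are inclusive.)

True

Need some j in [4,4] with ((busy & req) U[<=1] busy), and req at every k in [3,j-1].
  j=4: ((busy & req) U[<=1] busy) holds; req holds at every k in [3,3] → satisfied.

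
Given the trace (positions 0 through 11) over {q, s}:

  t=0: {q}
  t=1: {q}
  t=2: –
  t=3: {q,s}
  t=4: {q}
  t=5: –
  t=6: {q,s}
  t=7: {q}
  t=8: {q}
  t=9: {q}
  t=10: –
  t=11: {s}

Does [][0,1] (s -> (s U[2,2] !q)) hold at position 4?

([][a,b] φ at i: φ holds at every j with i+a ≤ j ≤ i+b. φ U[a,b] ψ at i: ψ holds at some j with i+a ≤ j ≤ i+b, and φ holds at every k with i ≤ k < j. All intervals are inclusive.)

Holds

Check (s -> (s U[2,2] !q)) at every j in [4,5]:
  j=4: antecedent false → ✓
  j=5: antecedent false → ✓
All positions satisfy it → formula holds.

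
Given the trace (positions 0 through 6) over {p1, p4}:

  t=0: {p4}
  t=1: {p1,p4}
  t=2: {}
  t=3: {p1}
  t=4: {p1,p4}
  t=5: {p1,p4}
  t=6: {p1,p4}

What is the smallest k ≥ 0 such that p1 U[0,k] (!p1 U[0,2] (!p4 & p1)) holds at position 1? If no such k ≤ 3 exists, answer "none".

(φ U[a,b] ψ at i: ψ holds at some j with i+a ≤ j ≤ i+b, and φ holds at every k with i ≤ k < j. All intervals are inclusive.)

1

Need earliest j ≥ 1 with (!p1 U[0,2] (!p4 & p1)), and p1 at every k in [1,j-1].
  j=1: rhs fails.
  j=2: rhs holds; lhs holds on [1,1]. k = 1.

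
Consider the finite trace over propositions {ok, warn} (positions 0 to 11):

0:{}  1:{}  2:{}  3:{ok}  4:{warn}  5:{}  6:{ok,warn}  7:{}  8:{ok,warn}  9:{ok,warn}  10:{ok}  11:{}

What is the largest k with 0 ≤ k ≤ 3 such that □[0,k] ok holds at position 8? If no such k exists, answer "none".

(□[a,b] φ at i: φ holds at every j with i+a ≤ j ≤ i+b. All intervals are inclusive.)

ok must hold from j=8 onward; find where it first fails.
  j=8: holds
  j=9: holds
  j=10: holds
  j=11: fails
Holds on [8,10], so largest k = 2.

2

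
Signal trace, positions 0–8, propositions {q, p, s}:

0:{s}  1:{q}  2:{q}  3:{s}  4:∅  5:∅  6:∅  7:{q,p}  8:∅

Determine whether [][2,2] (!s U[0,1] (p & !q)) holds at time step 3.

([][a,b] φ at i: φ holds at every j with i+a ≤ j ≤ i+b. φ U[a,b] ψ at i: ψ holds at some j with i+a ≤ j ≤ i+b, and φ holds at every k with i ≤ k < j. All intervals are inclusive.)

Check (!s U[0,1] (p & !q)) at every j in [5,5]:
  j=5: fails
Fails at j=5 → formula fails.

False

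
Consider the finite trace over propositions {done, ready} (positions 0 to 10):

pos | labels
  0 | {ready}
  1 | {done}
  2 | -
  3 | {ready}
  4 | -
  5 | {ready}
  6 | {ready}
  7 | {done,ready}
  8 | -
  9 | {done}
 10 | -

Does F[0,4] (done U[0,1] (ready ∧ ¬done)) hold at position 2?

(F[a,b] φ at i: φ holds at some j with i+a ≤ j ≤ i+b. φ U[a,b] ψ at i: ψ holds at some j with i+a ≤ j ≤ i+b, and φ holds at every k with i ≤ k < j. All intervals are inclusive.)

True

Check (done U[0,1] (ready ∧ ¬done)) at each j in [2,6]:
  j=2: fails
  j=3: holds
  j=4: fails
  j=5: holds
  j=6: holds
Found at j=3 → formula holds.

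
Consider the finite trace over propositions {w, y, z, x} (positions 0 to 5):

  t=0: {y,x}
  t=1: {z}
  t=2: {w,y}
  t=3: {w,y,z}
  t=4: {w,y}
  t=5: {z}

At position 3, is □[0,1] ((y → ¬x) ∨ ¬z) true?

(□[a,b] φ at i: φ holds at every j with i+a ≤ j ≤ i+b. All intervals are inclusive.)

Holds

Check ((y → ¬x) ∨ ¬z) at every j in [3,4]:
  j=3: true
  j=4: true
All positions satisfy it → formula holds.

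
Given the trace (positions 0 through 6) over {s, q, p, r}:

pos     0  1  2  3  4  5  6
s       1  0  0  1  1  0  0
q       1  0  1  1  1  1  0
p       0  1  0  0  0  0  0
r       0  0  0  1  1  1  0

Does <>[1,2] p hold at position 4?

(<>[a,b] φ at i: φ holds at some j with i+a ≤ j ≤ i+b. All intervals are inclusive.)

Check p at each j in [5,6]:
  j=5: false
  j=6: false
No position in the window satisfies it → formula fails.

Does not hold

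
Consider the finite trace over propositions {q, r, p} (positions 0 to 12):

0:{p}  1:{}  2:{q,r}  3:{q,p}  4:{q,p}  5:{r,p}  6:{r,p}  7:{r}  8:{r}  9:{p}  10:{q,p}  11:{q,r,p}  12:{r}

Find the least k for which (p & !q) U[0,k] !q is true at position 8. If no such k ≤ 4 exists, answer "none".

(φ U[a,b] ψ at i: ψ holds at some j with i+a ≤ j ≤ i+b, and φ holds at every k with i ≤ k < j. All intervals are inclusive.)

Need earliest j ≥ 8 with !q, and (p & !q) at every k in [8,j-1].
  j=8: rhs holds (empty prefix). k = 0.

0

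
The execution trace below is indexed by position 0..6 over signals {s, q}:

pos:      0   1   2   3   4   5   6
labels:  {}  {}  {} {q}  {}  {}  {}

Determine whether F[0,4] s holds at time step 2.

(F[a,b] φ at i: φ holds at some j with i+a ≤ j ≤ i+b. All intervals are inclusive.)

Does not hold

Check s at each j in [2,6]:
  j=2: false
  j=3: false
  j=4: false
  j=5: false
  j=6: false
No position in the window satisfies it → formula fails.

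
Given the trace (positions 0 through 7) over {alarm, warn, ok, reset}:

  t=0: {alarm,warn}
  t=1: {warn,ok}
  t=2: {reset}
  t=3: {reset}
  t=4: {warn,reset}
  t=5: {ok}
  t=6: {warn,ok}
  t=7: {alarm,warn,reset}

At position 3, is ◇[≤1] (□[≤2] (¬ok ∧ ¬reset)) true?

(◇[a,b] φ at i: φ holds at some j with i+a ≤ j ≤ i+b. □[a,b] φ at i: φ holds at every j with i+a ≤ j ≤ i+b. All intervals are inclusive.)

False

Check □[≤2] (¬ok ∧ ¬reset) at each j in [3,4]:
  j=3: fails at 3
  j=4: fails at 4
No position in the window satisfies it → formula fails.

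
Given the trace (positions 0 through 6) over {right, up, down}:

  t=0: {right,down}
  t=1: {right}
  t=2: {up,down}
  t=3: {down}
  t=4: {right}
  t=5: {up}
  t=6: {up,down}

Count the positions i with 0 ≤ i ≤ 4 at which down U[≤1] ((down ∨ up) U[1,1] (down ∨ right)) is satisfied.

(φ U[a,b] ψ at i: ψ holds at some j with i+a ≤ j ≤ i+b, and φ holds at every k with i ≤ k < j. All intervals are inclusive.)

Evaluate at each i in [0,4]:
  i=0: ✓ (rhs at j=0)
  i=1: ✗ (lhs fails at k=1 before rhs at j=2)
  i=2: ✓ (rhs at j=2)
  i=3: ✓ (rhs at j=3)
  i=4: ✗ (lhs fails at k=4 before rhs at j=5)
Positions where it holds: {0, 2, 3} → 3.

3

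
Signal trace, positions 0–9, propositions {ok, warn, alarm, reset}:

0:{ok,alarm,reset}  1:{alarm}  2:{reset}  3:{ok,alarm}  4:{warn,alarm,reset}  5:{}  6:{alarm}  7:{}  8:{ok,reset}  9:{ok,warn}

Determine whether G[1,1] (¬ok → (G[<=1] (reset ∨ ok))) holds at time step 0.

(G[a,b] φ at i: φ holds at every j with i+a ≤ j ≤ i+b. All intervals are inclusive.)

Check (¬ok → (G[<=1] (reset ∨ ok))) at every j in [1,1]:
  j=1: antecedent true; consequent fails at 1 → ✗
Fails at j=1 → formula fails.

False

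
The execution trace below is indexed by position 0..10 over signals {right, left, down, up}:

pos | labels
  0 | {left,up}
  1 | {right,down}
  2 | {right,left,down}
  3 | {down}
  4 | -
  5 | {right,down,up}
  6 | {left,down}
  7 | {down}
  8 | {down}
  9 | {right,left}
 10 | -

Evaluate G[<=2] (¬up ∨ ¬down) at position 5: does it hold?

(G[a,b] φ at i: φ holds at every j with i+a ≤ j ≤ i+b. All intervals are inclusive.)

Check (¬up ∨ ¬down) at every j in [5,7]:
  j=5: false
  j=6: true
  j=7: true
Fails at j=5 → formula fails.

No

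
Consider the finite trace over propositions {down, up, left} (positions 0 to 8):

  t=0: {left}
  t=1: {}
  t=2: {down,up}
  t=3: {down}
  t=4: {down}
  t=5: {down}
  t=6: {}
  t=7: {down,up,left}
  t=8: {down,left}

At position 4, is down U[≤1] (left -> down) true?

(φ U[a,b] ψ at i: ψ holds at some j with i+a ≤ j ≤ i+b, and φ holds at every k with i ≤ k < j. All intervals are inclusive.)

Need some j in [4,5] with (left -> down), and down at every k in [4,j-1].
  j=4: (left -> down) holds; no prefix to check → satisfied.

Holds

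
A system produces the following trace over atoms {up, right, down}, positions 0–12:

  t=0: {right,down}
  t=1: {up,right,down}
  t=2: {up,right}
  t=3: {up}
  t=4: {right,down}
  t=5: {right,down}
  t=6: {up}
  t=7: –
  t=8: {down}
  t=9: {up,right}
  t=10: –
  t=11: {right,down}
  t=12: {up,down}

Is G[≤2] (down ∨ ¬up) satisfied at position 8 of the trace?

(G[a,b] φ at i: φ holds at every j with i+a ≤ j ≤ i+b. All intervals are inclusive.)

False

Check (down ∨ ¬up) at every j in [8,10]:
  j=8: true
  j=9: false
  j=10: true
Fails at j=9 → formula fails.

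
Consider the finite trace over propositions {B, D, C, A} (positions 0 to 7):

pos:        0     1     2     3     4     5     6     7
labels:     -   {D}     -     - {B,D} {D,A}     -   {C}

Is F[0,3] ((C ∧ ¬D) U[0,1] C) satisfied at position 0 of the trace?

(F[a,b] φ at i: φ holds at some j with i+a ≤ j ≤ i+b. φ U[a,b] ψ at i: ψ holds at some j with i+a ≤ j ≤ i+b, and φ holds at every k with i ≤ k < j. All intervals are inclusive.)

Check ((C ∧ ¬D) U[0,1] C) at each j in [0,3]:
  j=0: fails
  j=1: fails
  j=2: fails
  j=3: fails
No position in the window satisfies it → formula fails.

False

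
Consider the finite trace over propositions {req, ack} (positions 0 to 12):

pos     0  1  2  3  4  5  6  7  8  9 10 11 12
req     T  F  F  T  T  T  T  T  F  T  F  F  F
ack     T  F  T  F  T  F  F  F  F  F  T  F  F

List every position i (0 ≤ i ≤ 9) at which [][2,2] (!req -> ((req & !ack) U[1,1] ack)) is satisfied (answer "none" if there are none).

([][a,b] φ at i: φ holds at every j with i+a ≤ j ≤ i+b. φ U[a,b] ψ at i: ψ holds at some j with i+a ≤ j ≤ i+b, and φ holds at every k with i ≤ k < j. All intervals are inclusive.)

1, 2, 3, 4, 5, 7

Evaluate at each i in [0,9]:
  i=0: ✗ (fails at j=2)
  i=1: ✓ (all of [3,3])
  i=2: ✓ (all of [4,4])
  i=3: ✓ (all of [5,5])
  i=4: ✓ (all of [6,6])
  i=5: ✓ (all of [7,7])
  i=6: ✗ (fails at j=8)
  i=7: ✓ (all of [9,9])
  i=8: ✗ (fails at j=10)
  i=9: ✗ (fails at j=11)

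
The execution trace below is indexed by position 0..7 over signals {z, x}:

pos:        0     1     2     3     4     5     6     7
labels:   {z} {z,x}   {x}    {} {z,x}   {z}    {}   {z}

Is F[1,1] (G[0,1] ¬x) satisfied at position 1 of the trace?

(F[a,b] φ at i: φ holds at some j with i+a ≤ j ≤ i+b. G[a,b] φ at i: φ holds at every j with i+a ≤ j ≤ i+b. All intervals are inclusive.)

False

Check G[0,1] ¬x at each j in [2,2]:
  j=2: fails at 2
No position in the window satisfies it → formula fails.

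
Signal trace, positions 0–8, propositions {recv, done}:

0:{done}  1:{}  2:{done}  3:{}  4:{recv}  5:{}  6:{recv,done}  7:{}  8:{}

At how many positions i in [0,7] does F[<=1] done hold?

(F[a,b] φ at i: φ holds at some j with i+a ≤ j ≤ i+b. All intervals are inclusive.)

Evaluate at each i in [0,7]:
  i=0: ✓ (witness j=0)
  i=1: ✓ (witness j=2)
  i=2: ✓ (witness j=2)
  i=3: ✗ (none in [3,4])
  i=4: ✗ (none in [4,5])
  i=5: ✓ (witness j=6)
  i=6: ✓ (witness j=6)
  i=7: ✗ (none in [7,8])
Positions where it holds: {0, 1, 2, 5, 6} → 5.

5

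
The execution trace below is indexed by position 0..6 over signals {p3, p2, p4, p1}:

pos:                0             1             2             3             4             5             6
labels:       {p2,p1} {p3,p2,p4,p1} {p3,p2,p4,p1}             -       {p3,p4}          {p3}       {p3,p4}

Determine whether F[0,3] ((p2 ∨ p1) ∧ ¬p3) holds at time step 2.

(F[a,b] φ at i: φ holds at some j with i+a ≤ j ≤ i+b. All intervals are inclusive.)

Does not hold

Check ((p2 ∨ p1) ∧ ¬p3) at each j in [2,5]:
  j=2: false
  j=3: false
  j=4: false
  j=5: false
No position in the window satisfies it → formula fails.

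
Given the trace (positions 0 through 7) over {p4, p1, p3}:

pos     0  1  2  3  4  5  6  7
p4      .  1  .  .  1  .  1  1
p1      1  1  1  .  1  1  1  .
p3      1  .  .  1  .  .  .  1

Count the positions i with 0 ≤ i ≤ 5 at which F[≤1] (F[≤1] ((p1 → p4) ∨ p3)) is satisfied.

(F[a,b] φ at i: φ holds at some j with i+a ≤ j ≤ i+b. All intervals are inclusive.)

Evaluate at each i in [0,5]:
  i=0: ✓ (witness j=0)
  i=1: ✓ (witness j=1)
  i=2: ✓ (witness j=2)
  i=3: ✓ (witness j=3)
  i=4: ✓ (witness j=4)
  i=5: ✓ (witness j=5)
Positions where it holds: {0, 1, 2, 3, 4, 5} → 6.

6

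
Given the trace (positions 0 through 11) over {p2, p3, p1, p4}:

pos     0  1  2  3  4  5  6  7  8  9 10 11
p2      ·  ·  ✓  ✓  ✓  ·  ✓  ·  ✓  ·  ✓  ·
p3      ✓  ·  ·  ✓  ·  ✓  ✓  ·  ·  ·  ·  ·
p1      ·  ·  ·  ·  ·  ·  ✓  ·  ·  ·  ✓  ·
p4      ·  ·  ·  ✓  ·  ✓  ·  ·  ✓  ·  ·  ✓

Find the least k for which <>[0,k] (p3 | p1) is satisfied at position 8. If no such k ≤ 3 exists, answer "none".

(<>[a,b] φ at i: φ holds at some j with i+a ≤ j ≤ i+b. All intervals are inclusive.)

2

Scan j = 8,9,… for (p3 | p1):
  j=8: fails
  j=9: fails
  j=10: holds
First hit at j=10, so smallest k = 10-8 = 2.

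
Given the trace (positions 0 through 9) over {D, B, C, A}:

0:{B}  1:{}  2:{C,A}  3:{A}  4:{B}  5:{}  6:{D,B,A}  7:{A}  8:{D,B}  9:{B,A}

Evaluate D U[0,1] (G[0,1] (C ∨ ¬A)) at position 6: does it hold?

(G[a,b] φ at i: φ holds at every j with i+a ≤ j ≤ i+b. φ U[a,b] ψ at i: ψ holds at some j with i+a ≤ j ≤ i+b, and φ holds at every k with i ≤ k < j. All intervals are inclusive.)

Need some j in [6,7] with G[0,1] (C ∨ ¬A), and D at every k in [6,j-1].
  j=6: G[0,1] (C ∨ ¬A) — fails at 6.
  j=7: G[0,1] (C ∨ ¬A) — fails at 7.
No j in the window works → until fails.

False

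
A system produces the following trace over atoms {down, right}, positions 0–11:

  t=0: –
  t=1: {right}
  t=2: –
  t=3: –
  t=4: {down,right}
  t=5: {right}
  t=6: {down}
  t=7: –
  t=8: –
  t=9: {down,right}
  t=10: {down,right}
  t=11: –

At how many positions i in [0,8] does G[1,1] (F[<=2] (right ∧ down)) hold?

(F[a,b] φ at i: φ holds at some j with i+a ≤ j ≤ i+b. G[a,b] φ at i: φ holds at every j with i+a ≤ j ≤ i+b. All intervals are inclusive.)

Evaluate at each i in [0,8]:
  i=0: ✗ (fails at j=1)
  i=1: ✓ (all of [2,2])
  i=2: ✓ (all of [3,3])
  i=3: ✓ (all of [4,4])
  i=4: ✗ (fails at j=5)
  i=5: ✗ (fails at j=6)
  i=6: ✓ (all of [7,7])
  i=7: ✓ (all of [8,8])
  i=8: ✓ (all of [9,9])
Positions where it holds: {1, 2, 3, 6, 7, 8} → 6.

6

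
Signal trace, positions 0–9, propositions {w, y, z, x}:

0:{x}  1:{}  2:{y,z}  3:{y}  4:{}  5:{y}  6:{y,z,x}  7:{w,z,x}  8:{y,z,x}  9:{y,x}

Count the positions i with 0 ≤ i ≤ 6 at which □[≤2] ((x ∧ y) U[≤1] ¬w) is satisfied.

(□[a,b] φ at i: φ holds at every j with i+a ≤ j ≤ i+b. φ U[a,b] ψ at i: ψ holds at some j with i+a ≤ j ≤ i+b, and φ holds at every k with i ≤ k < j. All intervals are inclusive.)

Evaluate at each i in [0,6]:
  i=0: ✓ (all of [0,2])
  i=1: ✓ (all of [1,3])
  i=2: ✓ (all of [2,4])
  i=3: ✓ (all of [3,5])
  i=4: ✓ (all of [4,6])
  i=5: ✗ (fails at j=7)
  i=6: ✗ (fails at j=7)
Positions where it holds: {0, 1, 2, 3, 4} → 5.

5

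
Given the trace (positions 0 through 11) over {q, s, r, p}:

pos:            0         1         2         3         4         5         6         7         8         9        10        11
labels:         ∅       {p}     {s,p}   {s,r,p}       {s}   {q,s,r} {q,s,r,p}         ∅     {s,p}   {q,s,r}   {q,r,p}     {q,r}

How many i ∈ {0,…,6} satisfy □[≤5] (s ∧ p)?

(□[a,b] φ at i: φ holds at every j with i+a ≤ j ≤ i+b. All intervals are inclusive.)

0

Evaluate at each i in [0,6]:
  i=0: ✗ (fails at j=0)
  i=1: ✗ (fails at j=1)
  i=2: ✗ (fails at j=4)
  i=3: ✗ (fails at j=4)
  i=4: ✗ (fails at j=4)
  i=5: ✗ (fails at j=5)
  i=6: ✗ (fails at j=7)
Positions where it holds: {} → 0.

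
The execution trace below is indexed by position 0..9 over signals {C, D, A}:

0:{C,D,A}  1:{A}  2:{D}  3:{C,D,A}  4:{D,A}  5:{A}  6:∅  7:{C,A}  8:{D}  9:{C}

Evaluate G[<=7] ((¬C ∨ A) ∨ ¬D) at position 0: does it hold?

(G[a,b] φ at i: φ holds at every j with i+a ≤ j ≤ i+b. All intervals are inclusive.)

Yes

Check ((¬C ∨ A) ∨ ¬D) at every j in [0,7]:
  j=0: true
  j=1: true
  j=2: true
  j=3: true
  j=4: true
  j=5: true
  j=6: true
  j=7: true
All positions satisfy it → formula holds.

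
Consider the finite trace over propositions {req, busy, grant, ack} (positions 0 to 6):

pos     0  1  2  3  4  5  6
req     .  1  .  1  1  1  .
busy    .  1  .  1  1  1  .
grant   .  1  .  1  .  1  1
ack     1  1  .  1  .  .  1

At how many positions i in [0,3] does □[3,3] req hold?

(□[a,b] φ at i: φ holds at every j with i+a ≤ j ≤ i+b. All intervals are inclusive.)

Evaluate at each i in [0,3]:
  i=0: ✓ (all of [3,3])
  i=1: ✓ (all of [4,4])
  i=2: ✓ (all of [5,5])
  i=3: ✗ (fails at j=6)
Positions where it holds: {0, 1, 2} → 3.

3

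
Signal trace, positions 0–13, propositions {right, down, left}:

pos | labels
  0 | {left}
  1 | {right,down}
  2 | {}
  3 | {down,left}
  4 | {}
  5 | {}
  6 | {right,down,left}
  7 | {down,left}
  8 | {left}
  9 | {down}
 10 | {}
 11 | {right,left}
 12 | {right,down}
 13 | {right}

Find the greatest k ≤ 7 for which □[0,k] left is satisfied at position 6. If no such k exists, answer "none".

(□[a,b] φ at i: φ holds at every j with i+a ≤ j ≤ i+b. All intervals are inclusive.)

2

left must hold from j=6 onward; find where it first fails.
  j=6: holds
  j=7: holds
  j=8: holds
  j=9: fails
Holds on [6,8], so largest k = 2.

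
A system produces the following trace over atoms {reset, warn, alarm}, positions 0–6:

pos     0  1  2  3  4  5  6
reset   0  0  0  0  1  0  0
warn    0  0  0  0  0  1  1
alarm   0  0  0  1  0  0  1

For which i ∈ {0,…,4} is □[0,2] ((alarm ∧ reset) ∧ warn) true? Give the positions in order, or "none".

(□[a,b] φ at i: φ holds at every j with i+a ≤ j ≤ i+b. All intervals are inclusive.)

Evaluate at each i in [0,4]:
  i=0: ✗ (fails at j=0)
  i=1: ✗ (fails at j=1)
  i=2: ✗ (fails at j=2)
  i=3: ✗ (fails at j=3)
  i=4: ✗ (fails at j=4)

none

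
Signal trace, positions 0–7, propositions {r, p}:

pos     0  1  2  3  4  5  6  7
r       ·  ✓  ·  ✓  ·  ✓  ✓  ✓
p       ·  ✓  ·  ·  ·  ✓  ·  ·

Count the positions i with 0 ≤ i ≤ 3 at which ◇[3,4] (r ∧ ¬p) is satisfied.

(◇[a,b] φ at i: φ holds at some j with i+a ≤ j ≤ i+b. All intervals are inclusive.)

3

Evaluate at each i in [0,3]:
  i=0: ✓ (witness j=3)
  i=1: ✗ (none in [4,5])
  i=2: ✓ (witness j=6)
  i=3: ✓ (witness j=6)
Positions where it holds: {0, 2, 3} → 3.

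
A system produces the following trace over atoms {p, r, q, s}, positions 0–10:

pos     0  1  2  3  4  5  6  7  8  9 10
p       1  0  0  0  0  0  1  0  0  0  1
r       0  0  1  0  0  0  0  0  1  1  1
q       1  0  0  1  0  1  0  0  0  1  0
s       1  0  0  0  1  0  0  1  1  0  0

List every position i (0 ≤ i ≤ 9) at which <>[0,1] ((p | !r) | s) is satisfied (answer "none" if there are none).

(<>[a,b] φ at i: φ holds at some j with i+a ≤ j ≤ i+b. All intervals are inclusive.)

0, 1, 2, 3, 4, 5, 6, 7, 8, 9

Evaluate at each i in [0,9]:
  i=0: ✓ (witness j=0)
  i=1: ✓ (witness j=1)
  i=2: ✓ (witness j=3)
  i=3: ✓ (witness j=3)
  i=4: ✓ (witness j=4)
  i=5: ✓ (witness j=5)
  i=6: ✓ (witness j=6)
  i=7: ✓ (witness j=7)
  i=8: ✓ (witness j=8)
  i=9: ✓ (witness j=10)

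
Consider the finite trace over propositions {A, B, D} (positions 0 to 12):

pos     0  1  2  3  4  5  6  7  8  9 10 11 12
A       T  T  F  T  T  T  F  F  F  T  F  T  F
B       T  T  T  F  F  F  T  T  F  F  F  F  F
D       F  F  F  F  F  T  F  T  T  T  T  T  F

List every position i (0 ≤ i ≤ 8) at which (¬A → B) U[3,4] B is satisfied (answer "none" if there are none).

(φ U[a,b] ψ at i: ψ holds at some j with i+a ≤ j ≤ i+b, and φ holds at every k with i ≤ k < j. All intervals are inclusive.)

Evaluate at each i in [0,8]:
  i=0: ✗ (no rhs in [3,4])
  i=1: ✗ (no rhs in [4,5])
  i=2: ✓ (rhs at j=6; lhs holds on [2,5])
  i=3: ✓ (rhs at j=6; lhs holds on [3,5])
  i=4: ✓ (rhs at j=7; lhs holds on [4,6])
  i=5: ✗ (no rhs in [8,9])
  i=6: ✗ (no rhs in [9,10])
  i=7: ✗ (no rhs in [10,11])
  i=8: ✗ (no rhs in [11,12])

2, 3, 4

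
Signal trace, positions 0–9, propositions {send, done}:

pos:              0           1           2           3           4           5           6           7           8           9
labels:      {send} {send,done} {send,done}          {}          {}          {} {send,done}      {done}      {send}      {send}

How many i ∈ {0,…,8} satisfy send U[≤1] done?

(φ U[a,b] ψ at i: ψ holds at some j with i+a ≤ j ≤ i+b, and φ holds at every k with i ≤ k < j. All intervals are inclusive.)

Evaluate at each i in [0,8]:
  i=0: ✓ (rhs at j=1; lhs holds on [0,0])
  i=1: ✓ (rhs at j=1)
  i=2: ✓ (rhs at j=2)
  i=3: ✗ (no rhs in [3,4])
  i=4: ✗ (no rhs in [4,5])
  i=5: ✗ (lhs fails at k=5 before rhs at j=6)
  i=6: ✓ (rhs at j=6)
  i=7: ✓ (rhs at j=7)
  i=8: ✗ (no rhs in [8,9])
Positions where it holds: {0, 1, 2, 6, 7} → 5.

5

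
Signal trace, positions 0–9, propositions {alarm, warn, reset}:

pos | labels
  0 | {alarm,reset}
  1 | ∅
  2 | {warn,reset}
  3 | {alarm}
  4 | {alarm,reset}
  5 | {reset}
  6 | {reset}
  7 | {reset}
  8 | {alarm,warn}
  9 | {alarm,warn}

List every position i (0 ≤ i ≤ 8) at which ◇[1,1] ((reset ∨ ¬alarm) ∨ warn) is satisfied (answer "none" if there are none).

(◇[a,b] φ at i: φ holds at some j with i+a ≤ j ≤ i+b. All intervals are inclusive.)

Evaluate at each i in [0,8]:
  i=0: ✓ (witness j=1)
  i=1: ✓ (witness j=2)
  i=2: ✗ (none in [3,3])
  i=3: ✓ (witness j=4)
  i=4: ✓ (witness j=5)
  i=5: ✓ (witness j=6)
  i=6: ✓ (witness j=7)
  i=7: ✓ (witness j=8)
  i=8: ✓ (witness j=9)

0, 1, 3, 4, 5, 6, 7, 8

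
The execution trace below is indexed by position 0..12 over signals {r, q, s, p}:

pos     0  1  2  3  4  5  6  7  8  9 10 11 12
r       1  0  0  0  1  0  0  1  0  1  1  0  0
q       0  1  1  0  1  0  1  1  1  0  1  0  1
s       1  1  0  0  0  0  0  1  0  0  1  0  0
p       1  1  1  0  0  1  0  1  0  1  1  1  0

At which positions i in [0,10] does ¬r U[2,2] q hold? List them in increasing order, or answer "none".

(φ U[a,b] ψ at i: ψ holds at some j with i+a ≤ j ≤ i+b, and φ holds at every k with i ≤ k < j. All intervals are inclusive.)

Evaluate at each i in [0,10]:
  i=0: ✗ (lhs fails at k=0 before rhs at j=2)
  i=1: ✗ (no rhs in [3,3])
  i=2: ✓ (rhs at j=4; lhs holds on [2,3])
  i=3: ✗ (no rhs in [5,5])
  i=4: ✗ (lhs fails at k=4 before rhs at j=6)
  i=5: ✓ (rhs at j=7; lhs holds on [5,6])
  i=6: ✗ (lhs fails at k=7 before rhs at j=8)
  i=7: ✗ (no rhs in [9,9])
  i=8: ✗ (lhs fails at k=9 before rhs at j=10)
  i=9: ✗ (no rhs in [11,11])
  i=10: ✗ (lhs fails at k=10 before rhs at j=12)

2, 5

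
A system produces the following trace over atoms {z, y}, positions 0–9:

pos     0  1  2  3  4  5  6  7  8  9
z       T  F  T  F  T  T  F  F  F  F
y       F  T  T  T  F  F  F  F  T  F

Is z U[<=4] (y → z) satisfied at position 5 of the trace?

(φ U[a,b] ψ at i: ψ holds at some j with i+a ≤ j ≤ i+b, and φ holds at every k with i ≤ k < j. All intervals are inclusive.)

True

Need some j in [5,9] with (y → z), and z at every k in [5,j-1].
  j=5: (y → z) holds; no prefix to check → satisfied.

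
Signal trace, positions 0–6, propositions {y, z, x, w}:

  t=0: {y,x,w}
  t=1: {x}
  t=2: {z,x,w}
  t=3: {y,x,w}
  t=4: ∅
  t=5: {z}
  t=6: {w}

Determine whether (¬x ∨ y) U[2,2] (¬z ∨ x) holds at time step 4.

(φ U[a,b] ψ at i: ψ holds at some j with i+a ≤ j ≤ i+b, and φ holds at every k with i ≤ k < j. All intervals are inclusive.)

Holds

Need some j in [6,6] with (¬z ∨ x), and (¬x ∨ y) at every k in [4,j-1].
  j=6: (¬z ∨ x) holds; (¬x ∨ y) holds at every k in [4,5] → satisfied.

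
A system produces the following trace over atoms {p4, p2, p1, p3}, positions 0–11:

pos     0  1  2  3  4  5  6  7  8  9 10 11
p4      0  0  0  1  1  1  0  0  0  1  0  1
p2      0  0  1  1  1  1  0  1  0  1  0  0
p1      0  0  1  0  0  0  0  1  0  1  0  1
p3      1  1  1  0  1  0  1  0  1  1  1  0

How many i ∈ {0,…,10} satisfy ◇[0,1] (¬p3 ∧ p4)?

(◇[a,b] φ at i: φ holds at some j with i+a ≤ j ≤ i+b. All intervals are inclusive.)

5

Evaluate at each i in [0,10]:
  i=0: ✗ (none in [0,1])
  i=1: ✗ (none in [1,2])
  i=2: ✓ (witness j=3)
  i=3: ✓ (witness j=3)
  i=4: ✓ (witness j=5)
  i=5: ✓ (witness j=5)
  i=6: ✗ (none in [6,7])
  i=7: ✗ (none in [7,8])
  i=8: ✗ (none in [8,9])
  i=9: ✗ (none in [9,10])
  i=10: ✓ (witness j=11)
Positions where it holds: {2, 3, 4, 5, 10} → 5.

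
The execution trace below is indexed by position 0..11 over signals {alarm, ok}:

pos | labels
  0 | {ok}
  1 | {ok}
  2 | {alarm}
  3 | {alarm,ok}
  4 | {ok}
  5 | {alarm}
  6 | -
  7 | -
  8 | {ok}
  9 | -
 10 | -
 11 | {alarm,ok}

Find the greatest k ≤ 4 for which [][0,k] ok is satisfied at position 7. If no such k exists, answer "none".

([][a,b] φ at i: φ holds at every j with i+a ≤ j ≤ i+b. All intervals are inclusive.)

ok must hold from j=7 onward; find where it first fails.
  j=7: fails → no k works.

none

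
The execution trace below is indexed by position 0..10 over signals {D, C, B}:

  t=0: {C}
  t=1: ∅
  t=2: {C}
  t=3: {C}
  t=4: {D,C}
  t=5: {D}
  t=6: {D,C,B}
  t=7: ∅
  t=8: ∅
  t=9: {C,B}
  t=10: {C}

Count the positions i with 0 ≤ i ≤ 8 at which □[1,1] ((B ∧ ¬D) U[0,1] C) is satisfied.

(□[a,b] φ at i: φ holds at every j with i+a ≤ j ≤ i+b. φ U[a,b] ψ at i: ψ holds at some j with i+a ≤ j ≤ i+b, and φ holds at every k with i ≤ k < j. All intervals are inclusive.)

5

Evaluate at each i in [0,8]:
  i=0: ✗ (fails at j=1)
  i=1: ✓ (all of [2,2])
  i=2: ✓ (all of [3,3])
  i=3: ✓ (all of [4,4])
  i=4: ✗ (fails at j=5)
  i=5: ✓ (all of [6,6])
  i=6: ✗ (fails at j=7)
  i=7: ✗ (fails at j=8)
  i=8: ✓ (all of [9,9])
Positions where it holds: {1, 2, 3, 5, 8} → 5.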